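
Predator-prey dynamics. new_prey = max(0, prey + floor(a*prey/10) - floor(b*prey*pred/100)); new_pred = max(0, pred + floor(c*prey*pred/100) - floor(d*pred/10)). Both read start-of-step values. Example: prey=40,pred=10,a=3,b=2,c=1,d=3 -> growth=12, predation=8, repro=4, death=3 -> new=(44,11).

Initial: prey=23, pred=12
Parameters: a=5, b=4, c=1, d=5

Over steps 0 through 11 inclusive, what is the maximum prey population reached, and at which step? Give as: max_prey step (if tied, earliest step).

Step 1: prey: 23+11-11=23; pred: 12+2-6=8
Step 2: prey: 23+11-7=27; pred: 8+1-4=5
Step 3: prey: 27+13-5=35; pred: 5+1-2=4
Step 4: prey: 35+17-5=47; pred: 4+1-2=3
Step 5: prey: 47+23-5=65; pred: 3+1-1=3
Step 6: prey: 65+32-7=90; pred: 3+1-1=3
Step 7: prey: 90+45-10=125; pred: 3+2-1=4
Step 8: prey: 125+62-20=167; pred: 4+5-2=7
Step 9: prey: 167+83-46=204; pred: 7+11-3=15
Step 10: prey: 204+102-122=184; pred: 15+30-7=38
Step 11: prey: 184+92-279=0; pred: 38+69-19=88
Max prey = 204 at step 9

Answer: 204 9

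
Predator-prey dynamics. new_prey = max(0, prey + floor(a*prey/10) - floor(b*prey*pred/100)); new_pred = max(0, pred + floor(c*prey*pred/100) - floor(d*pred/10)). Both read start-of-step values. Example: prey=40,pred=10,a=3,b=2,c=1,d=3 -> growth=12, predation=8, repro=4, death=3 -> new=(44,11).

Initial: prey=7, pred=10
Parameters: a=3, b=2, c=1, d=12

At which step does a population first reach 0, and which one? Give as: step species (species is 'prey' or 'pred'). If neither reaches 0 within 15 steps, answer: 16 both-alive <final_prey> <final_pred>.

Step 1: prey: 7+2-1=8; pred: 10+0-12=0
First extinction: pred at step 1

Answer: 1 pred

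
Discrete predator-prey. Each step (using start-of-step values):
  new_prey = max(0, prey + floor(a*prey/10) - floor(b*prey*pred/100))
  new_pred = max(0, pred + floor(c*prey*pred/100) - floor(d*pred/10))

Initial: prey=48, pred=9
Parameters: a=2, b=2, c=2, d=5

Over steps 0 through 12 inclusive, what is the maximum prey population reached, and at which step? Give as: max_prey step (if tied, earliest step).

Step 1: prey: 48+9-8=49; pred: 9+8-4=13
Step 2: prey: 49+9-12=46; pred: 13+12-6=19
Step 3: prey: 46+9-17=38; pred: 19+17-9=27
Step 4: prey: 38+7-20=25; pred: 27+20-13=34
Step 5: prey: 25+5-17=13; pred: 34+17-17=34
Step 6: prey: 13+2-8=7; pred: 34+8-17=25
Step 7: prey: 7+1-3=5; pred: 25+3-12=16
Step 8: prey: 5+1-1=5; pred: 16+1-8=9
Step 9: prey: 5+1-0=6; pred: 9+0-4=5
Step 10: prey: 6+1-0=7; pred: 5+0-2=3
Step 11: prey: 7+1-0=8; pred: 3+0-1=2
Step 12: prey: 8+1-0=9; pred: 2+0-1=1
Max prey = 49 at step 1

Answer: 49 1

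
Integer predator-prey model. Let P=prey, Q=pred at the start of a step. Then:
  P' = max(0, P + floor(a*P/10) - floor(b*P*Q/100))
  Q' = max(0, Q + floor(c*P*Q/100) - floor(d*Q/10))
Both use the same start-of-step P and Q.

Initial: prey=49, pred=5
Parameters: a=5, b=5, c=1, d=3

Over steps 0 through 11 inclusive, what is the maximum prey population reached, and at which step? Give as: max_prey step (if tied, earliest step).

Answer: 80 3

Derivation:
Step 1: prey: 49+24-12=61; pred: 5+2-1=6
Step 2: prey: 61+30-18=73; pred: 6+3-1=8
Step 3: prey: 73+36-29=80; pred: 8+5-2=11
Step 4: prey: 80+40-44=76; pred: 11+8-3=16
Step 5: prey: 76+38-60=54; pred: 16+12-4=24
Step 6: prey: 54+27-64=17; pred: 24+12-7=29
Step 7: prey: 17+8-24=1; pred: 29+4-8=25
Step 8: prey: 1+0-1=0; pred: 25+0-7=18
Step 9: prey: 0+0-0=0; pred: 18+0-5=13
Step 10: prey: 0+0-0=0; pred: 13+0-3=10
Step 11: prey: 0+0-0=0; pred: 10+0-3=7
Max prey = 80 at step 3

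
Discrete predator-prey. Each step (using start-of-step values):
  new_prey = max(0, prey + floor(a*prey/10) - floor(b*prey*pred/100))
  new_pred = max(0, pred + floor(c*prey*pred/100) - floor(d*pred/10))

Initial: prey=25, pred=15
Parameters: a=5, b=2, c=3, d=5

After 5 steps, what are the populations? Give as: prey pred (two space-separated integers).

Answer: 7 71

Derivation:
Step 1: prey: 25+12-7=30; pred: 15+11-7=19
Step 2: prey: 30+15-11=34; pred: 19+17-9=27
Step 3: prey: 34+17-18=33; pred: 27+27-13=41
Step 4: prey: 33+16-27=22; pred: 41+40-20=61
Step 5: prey: 22+11-26=7; pred: 61+40-30=71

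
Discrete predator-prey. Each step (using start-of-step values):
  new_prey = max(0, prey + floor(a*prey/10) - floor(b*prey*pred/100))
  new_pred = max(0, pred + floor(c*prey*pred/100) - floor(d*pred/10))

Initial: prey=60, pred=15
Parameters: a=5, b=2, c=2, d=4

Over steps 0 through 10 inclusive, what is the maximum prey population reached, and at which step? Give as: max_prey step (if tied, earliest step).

Step 1: prey: 60+30-18=72; pred: 15+18-6=27
Step 2: prey: 72+36-38=70; pred: 27+38-10=55
Step 3: prey: 70+35-77=28; pred: 55+77-22=110
Step 4: prey: 28+14-61=0; pred: 110+61-44=127
Step 5: prey: 0+0-0=0; pred: 127+0-50=77
Step 6: prey: 0+0-0=0; pred: 77+0-30=47
Step 7: prey: 0+0-0=0; pred: 47+0-18=29
Step 8: prey: 0+0-0=0; pred: 29+0-11=18
Step 9: prey: 0+0-0=0; pred: 18+0-7=11
Step 10: prey: 0+0-0=0; pred: 11+0-4=7
Max prey = 72 at step 1

Answer: 72 1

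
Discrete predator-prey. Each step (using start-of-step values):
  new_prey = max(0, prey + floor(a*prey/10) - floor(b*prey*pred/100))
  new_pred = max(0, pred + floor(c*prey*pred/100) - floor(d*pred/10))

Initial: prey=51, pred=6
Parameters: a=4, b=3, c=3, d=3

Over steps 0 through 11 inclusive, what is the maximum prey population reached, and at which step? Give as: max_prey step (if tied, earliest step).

Step 1: prey: 51+20-9=62; pred: 6+9-1=14
Step 2: prey: 62+24-26=60; pred: 14+26-4=36
Step 3: prey: 60+24-64=20; pred: 36+64-10=90
Step 4: prey: 20+8-54=0; pred: 90+54-27=117
Step 5: prey: 0+0-0=0; pred: 117+0-35=82
Step 6: prey: 0+0-0=0; pred: 82+0-24=58
Step 7: prey: 0+0-0=0; pred: 58+0-17=41
Step 8: prey: 0+0-0=0; pred: 41+0-12=29
Step 9: prey: 0+0-0=0; pred: 29+0-8=21
Step 10: prey: 0+0-0=0; pred: 21+0-6=15
Step 11: prey: 0+0-0=0; pred: 15+0-4=11
Max prey = 62 at step 1

Answer: 62 1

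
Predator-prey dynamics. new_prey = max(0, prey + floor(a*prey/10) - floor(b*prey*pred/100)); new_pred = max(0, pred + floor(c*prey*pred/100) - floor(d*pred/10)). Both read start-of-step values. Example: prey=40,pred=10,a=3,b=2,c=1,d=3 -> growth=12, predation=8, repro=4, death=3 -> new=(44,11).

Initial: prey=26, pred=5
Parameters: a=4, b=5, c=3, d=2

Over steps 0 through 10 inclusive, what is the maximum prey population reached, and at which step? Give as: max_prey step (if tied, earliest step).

Step 1: prey: 26+10-6=30; pred: 5+3-1=7
Step 2: prey: 30+12-10=32; pred: 7+6-1=12
Step 3: prey: 32+12-19=25; pred: 12+11-2=21
Step 4: prey: 25+10-26=9; pred: 21+15-4=32
Step 5: prey: 9+3-14=0; pred: 32+8-6=34
Step 6: prey: 0+0-0=0; pred: 34+0-6=28
Step 7: prey: 0+0-0=0; pred: 28+0-5=23
Step 8: prey: 0+0-0=0; pred: 23+0-4=19
Step 9: prey: 0+0-0=0; pred: 19+0-3=16
Step 10: prey: 0+0-0=0; pred: 16+0-3=13
Max prey = 32 at step 2

Answer: 32 2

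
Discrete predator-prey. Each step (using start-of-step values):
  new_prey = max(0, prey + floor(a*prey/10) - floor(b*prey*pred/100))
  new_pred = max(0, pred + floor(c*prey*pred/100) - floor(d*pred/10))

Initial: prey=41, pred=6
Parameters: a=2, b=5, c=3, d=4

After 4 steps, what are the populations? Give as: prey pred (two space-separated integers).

Step 1: prey: 41+8-12=37; pred: 6+7-2=11
Step 2: prey: 37+7-20=24; pred: 11+12-4=19
Step 3: prey: 24+4-22=6; pred: 19+13-7=25
Step 4: prey: 6+1-7=0; pred: 25+4-10=19

Answer: 0 19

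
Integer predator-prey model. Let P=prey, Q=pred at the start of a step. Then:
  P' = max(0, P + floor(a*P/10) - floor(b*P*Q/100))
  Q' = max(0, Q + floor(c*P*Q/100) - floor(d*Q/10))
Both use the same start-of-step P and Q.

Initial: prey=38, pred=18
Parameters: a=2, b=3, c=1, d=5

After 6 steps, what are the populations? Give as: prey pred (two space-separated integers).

Step 1: prey: 38+7-20=25; pred: 18+6-9=15
Step 2: prey: 25+5-11=19; pred: 15+3-7=11
Step 3: prey: 19+3-6=16; pred: 11+2-5=8
Step 4: prey: 16+3-3=16; pred: 8+1-4=5
Step 5: prey: 16+3-2=17; pred: 5+0-2=3
Step 6: prey: 17+3-1=19; pred: 3+0-1=2

Answer: 19 2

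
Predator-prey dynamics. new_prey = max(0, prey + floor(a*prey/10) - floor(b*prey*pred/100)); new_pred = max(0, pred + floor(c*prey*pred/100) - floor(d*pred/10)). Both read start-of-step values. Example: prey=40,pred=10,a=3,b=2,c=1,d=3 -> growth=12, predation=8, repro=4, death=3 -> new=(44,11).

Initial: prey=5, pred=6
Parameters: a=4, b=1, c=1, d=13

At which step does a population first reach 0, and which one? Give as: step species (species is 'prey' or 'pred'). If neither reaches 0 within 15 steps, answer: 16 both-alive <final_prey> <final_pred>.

Step 1: prey: 5+2-0=7; pred: 6+0-7=0
First extinction: pred at step 1

Answer: 1 pred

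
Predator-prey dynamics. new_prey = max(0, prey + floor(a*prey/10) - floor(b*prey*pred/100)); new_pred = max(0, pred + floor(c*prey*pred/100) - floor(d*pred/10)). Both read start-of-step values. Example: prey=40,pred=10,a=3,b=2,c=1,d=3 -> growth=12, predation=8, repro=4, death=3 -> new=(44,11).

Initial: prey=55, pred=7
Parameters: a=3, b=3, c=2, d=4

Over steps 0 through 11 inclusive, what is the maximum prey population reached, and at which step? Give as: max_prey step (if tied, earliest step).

Step 1: prey: 55+16-11=60; pred: 7+7-2=12
Step 2: prey: 60+18-21=57; pred: 12+14-4=22
Step 3: prey: 57+17-37=37; pred: 22+25-8=39
Step 4: prey: 37+11-43=5; pred: 39+28-15=52
Step 5: prey: 5+1-7=0; pred: 52+5-20=37
Step 6: prey: 0+0-0=0; pred: 37+0-14=23
Step 7: prey: 0+0-0=0; pred: 23+0-9=14
Step 8: prey: 0+0-0=0; pred: 14+0-5=9
Step 9: prey: 0+0-0=0; pred: 9+0-3=6
Step 10: prey: 0+0-0=0; pred: 6+0-2=4
Step 11: prey: 0+0-0=0; pred: 4+0-1=3
Max prey = 60 at step 1

Answer: 60 1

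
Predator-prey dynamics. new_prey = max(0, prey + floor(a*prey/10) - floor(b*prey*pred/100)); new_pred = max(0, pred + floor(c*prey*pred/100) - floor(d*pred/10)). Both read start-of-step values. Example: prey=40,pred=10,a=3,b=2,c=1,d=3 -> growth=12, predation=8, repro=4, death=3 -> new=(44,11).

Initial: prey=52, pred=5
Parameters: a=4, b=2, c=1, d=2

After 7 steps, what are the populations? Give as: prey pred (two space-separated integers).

Step 1: prey: 52+20-5=67; pred: 5+2-1=6
Step 2: prey: 67+26-8=85; pred: 6+4-1=9
Step 3: prey: 85+34-15=104; pred: 9+7-1=15
Step 4: prey: 104+41-31=114; pred: 15+15-3=27
Step 5: prey: 114+45-61=98; pred: 27+30-5=52
Step 6: prey: 98+39-101=36; pred: 52+50-10=92
Step 7: prey: 36+14-66=0; pred: 92+33-18=107

Answer: 0 107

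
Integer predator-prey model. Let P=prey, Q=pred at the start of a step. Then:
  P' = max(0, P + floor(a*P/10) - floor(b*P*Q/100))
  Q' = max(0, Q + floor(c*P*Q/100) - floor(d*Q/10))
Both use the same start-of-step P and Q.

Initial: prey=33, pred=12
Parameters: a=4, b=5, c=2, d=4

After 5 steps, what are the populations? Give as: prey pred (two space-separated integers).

Answer: 4 9

Derivation:
Step 1: prey: 33+13-19=27; pred: 12+7-4=15
Step 2: prey: 27+10-20=17; pred: 15+8-6=17
Step 3: prey: 17+6-14=9; pred: 17+5-6=16
Step 4: prey: 9+3-7=5; pred: 16+2-6=12
Step 5: prey: 5+2-3=4; pred: 12+1-4=9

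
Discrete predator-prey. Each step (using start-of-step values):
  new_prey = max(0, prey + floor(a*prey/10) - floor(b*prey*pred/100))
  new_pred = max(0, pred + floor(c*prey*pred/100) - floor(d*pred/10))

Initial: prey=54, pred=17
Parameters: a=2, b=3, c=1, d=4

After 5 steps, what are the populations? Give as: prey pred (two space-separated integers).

Step 1: prey: 54+10-27=37; pred: 17+9-6=20
Step 2: prey: 37+7-22=22; pred: 20+7-8=19
Step 3: prey: 22+4-12=14; pred: 19+4-7=16
Step 4: prey: 14+2-6=10; pred: 16+2-6=12
Step 5: prey: 10+2-3=9; pred: 12+1-4=9

Answer: 9 9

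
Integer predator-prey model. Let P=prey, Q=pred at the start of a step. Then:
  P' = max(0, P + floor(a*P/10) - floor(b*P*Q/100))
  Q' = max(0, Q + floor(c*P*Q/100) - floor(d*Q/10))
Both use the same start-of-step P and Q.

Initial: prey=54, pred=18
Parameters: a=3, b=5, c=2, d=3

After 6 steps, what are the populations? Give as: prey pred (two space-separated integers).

Answer: 0 10

Derivation:
Step 1: prey: 54+16-48=22; pred: 18+19-5=32
Step 2: prey: 22+6-35=0; pred: 32+14-9=37
Step 3: prey: 0+0-0=0; pred: 37+0-11=26
Step 4: prey: 0+0-0=0; pred: 26+0-7=19
Step 5: prey: 0+0-0=0; pred: 19+0-5=14
Step 6: prey: 0+0-0=0; pred: 14+0-4=10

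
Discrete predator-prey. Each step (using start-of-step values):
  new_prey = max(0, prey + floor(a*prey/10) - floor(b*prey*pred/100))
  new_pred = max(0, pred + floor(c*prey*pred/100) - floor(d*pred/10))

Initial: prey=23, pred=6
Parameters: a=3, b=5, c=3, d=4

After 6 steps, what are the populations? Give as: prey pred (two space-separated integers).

Step 1: prey: 23+6-6=23; pred: 6+4-2=8
Step 2: prey: 23+6-9=20; pred: 8+5-3=10
Step 3: prey: 20+6-10=16; pred: 10+6-4=12
Step 4: prey: 16+4-9=11; pred: 12+5-4=13
Step 5: prey: 11+3-7=7; pred: 13+4-5=12
Step 6: prey: 7+2-4=5; pred: 12+2-4=10

Answer: 5 10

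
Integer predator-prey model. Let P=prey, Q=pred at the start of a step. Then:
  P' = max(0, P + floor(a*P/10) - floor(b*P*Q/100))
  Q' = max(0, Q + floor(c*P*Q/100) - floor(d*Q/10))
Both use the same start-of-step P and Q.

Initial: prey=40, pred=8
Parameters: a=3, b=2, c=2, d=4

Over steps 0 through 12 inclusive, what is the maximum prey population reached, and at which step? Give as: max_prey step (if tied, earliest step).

Answer: 49 2

Derivation:
Step 1: prey: 40+12-6=46; pred: 8+6-3=11
Step 2: prey: 46+13-10=49; pred: 11+10-4=17
Step 3: prey: 49+14-16=47; pred: 17+16-6=27
Step 4: prey: 47+14-25=36; pred: 27+25-10=42
Step 5: prey: 36+10-30=16; pred: 42+30-16=56
Step 6: prey: 16+4-17=3; pred: 56+17-22=51
Step 7: prey: 3+0-3=0; pred: 51+3-20=34
Step 8: prey: 0+0-0=0; pred: 34+0-13=21
Step 9: prey: 0+0-0=0; pred: 21+0-8=13
Step 10: prey: 0+0-0=0; pred: 13+0-5=8
Step 11: prey: 0+0-0=0; pred: 8+0-3=5
Step 12: prey: 0+0-0=0; pred: 5+0-2=3
Max prey = 49 at step 2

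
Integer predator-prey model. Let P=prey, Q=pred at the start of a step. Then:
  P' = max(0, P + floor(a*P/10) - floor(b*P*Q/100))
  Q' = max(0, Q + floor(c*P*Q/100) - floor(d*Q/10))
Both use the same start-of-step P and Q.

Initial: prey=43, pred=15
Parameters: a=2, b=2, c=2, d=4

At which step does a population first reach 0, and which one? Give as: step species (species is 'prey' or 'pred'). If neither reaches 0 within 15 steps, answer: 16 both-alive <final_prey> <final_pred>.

Step 1: prey: 43+8-12=39; pred: 15+12-6=21
Step 2: prey: 39+7-16=30; pred: 21+16-8=29
Step 3: prey: 30+6-17=19; pred: 29+17-11=35
Step 4: prey: 19+3-13=9; pred: 35+13-14=34
Step 5: prey: 9+1-6=4; pred: 34+6-13=27
Step 6: prey: 4+0-2=2; pred: 27+2-10=19
Step 7: prey: 2+0-0=2; pred: 19+0-7=12
Step 8: prey: 2+0-0=2; pred: 12+0-4=8
Step 9: prey: 2+0-0=2; pred: 8+0-3=5
Step 10: prey: 2+0-0=2; pred: 5+0-2=3
Step 11: prey: 2+0-0=2; pred: 3+0-1=2
Step 12: prey: 2+0-0=2; pred: 2+0-0=2
Steps 13-15: state stable at prey=2, pred=2 (no change)
No extinction within 15 steps

Answer: 16 both-alive 2 2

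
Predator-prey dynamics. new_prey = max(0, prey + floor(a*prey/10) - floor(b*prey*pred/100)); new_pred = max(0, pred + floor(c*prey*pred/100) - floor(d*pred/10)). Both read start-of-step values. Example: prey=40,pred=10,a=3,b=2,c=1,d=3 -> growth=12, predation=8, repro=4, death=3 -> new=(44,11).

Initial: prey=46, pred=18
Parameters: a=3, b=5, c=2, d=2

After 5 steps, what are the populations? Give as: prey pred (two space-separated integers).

Step 1: prey: 46+13-41=18; pred: 18+16-3=31
Step 2: prey: 18+5-27=0; pred: 31+11-6=36
Step 3: prey: 0+0-0=0; pred: 36+0-7=29
Step 4: prey: 0+0-0=0; pred: 29+0-5=24
Step 5: prey: 0+0-0=0; pred: 24+0-4=20

Answer: 0 20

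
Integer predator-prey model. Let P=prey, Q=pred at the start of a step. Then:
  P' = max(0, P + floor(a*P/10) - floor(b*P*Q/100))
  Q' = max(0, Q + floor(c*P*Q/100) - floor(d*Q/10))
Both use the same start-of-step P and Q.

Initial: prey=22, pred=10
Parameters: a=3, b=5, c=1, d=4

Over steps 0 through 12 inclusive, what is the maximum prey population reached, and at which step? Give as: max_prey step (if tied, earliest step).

Step 1: prey: 22+6-11=17; pred: 10+2-4=8
Step 2: prey: 17+5-6=16; pred: 8+1-3=6
Step 3: prey: 16+4-4=16; pred: 6+0-2=4
Step 4: prey: 16+4-3=17; pred: 4+0-1=3
Step 5: prey: 17+5-2=20; pred: 3+0-1=2
Step 6: prey: 20+6-2=24; pred: 2+0-0=2
Step 7: prey: 24+7-2=29; pred: 2+0-0=2
Step 8: prey: 29+8-2=35; pred: 2+0-0=2
Step 9: prey: 35+10-3=42; pred: 2+0-0=2
Step 10: prey: 42+12-4=50; pred: 2+0-0=2
Step 11: prey: 50+15-5=60; pred: 2+1-0=3
Step 12: prey: 60+18-9=69; pred: 3+1-1=3
Max prey = 69 at step 12

Answer: 69 12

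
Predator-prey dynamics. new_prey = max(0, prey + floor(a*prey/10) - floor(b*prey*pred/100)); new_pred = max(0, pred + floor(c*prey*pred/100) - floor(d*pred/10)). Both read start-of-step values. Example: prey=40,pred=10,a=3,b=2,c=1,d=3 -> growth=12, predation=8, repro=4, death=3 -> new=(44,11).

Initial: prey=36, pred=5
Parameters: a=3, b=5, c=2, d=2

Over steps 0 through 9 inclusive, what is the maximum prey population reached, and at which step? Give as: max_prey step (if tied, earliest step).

Answer: 37 1

Derivation:
Step 1: prey: 36+10-9=37; pred: 5+3-1=7
Step 2: prey: 37+11-12=36; pred: 7+5-1=11
Step 3: prey: 36+10-19=27; pred: 11+7-2=16
Step 4: prey: 27+8-21=14; pred: 16+8-3=21
Step 5: prey: 14+4-14=4; pred: 21+5-4=22
Step 6: prey: 4+1-4=1; pred: 22+1-4=19
Step 7: prey: 1+0-0=1; pred: 19+0-3=16
Step 8: prey: 1+0-0=1; pred: 16+0-3=13
Step 9: prey: 1+0-0=1; pred: 13+0-2=11
Max prey = 37 at step 1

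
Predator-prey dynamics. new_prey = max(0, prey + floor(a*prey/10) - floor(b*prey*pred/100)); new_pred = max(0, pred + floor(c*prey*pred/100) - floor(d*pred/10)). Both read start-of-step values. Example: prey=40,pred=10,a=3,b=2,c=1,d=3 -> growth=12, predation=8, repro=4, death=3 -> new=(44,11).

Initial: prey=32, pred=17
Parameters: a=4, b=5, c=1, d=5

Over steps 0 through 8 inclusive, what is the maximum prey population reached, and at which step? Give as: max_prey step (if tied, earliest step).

Answer: 36 8

Derivation:
Step 1: prey: 32+12-27=17; pred: 17+5-8=14
Step 2: prey: 17+6-11=12; pred: 14+2-7=9
Step 3: prey: 12+4-5=11; pred: 9+1-4=6
Step 4: prey: 11+4-3=12; pred: 6+0-3=3
Step 5: prey: 12+4-1=15; pred: 3+0-1=2
Step 6: prey: 15+6-1=20; pred: 2+0-1=1
Step 7: prey: 20+8-1=27; pred: 1+0-0=1
Step 8: prey: 27+10-1=36; pred: 1+0-0=1
Max prey = 36 at step 8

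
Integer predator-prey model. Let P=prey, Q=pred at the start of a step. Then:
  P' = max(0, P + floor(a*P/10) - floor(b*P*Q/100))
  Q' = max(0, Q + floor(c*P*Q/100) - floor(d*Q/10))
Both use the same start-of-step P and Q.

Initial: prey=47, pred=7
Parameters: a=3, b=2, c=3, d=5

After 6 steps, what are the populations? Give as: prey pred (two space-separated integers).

Step 1: prey: 47+14-6=55; pred: 7+9-3=13
Step 2: prey: 55+16-14=57; pred: 13+21-6=28
Step 3: prey: 57+17-31=43; pred: 28+47-14=61
Step 4: prey: 43+12-52=3; pred: 61+78-30=109
Step 5: prey: 3+0-6=0; pred: 109+9-54=64
Step 6: prey: 0+0-0=0; pred: 64+0-32=32

Answer: 0 32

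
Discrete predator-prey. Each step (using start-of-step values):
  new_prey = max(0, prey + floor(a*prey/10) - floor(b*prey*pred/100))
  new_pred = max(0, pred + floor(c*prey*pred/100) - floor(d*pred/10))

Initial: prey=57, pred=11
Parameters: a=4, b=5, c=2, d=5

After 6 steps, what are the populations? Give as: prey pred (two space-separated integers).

Answer: 0 4

Derivation:
Step 1: prey: 57+22-31=48; pred: 11+12-5=18
Step 2: prey: 48+19-43=24; pred: 18+17-9=26
Step 3: prey: 24+9-31=2; pred: 26+12-13=25
Step 4: prey: 2+0-2=0; pred: 25+1-12=14
Step 5: prey: 0+0-0=0; pred: 14+0-7=7
Step 6: prey: 0+0-0=0; pred: 7+0-3=4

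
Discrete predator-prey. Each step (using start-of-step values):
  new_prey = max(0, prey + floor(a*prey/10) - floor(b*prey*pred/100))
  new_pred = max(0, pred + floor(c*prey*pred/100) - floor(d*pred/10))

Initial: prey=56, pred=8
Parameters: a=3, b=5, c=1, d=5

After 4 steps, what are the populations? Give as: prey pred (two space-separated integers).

Step 1: prey: 56+16-22=50; pred: 8+4-4=8
Step 2: prey: 50+15-20=45; pred: 8+4-4=8
Step 3: prey: 45+13-18=40; pred: 8+3-4=7
Step 4: prey: 40+12-14=38; pred: 7+2-3=6

Answer: 38 6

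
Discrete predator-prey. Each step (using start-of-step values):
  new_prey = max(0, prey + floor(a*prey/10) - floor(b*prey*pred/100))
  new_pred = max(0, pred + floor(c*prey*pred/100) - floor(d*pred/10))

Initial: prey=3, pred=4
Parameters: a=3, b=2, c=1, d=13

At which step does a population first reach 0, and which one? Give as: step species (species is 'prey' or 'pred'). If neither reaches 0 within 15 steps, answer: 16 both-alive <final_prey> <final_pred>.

Step 1: prey: 3+0-0=3; pred: 4+0-5=0
First extinction: pred at step 1

Answer: 1 pred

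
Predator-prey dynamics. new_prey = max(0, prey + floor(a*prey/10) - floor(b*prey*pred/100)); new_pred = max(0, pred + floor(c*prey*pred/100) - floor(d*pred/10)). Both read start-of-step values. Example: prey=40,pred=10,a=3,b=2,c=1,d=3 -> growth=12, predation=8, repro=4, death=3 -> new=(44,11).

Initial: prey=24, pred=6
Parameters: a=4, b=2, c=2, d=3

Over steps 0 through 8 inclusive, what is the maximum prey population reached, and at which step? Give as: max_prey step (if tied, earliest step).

Answer: 52 4

Derivation:
Step 1: prey: 24+9-2=31; pred: 6+2-1=7
Step 2: prey: 31+12-4=39; pred: 7+4-2=9
Step 3: prey: 39+15-7=47; pred: 9+7-2=14
Step 4: prey: 47+18-13=52; pred: 14+13-4=23
Step 5: prey: 52+20-23=49; pred: 23+23-6=40
Step 6: prey: 49+19-39=29; pred: 40+39-12=67
Step 7: prey: 29+11-38=2; pred: 67+38-20=85
Step 8: prey: 2+0-3=0; pred: 85+3-25=63
Max prey = 52 at step 4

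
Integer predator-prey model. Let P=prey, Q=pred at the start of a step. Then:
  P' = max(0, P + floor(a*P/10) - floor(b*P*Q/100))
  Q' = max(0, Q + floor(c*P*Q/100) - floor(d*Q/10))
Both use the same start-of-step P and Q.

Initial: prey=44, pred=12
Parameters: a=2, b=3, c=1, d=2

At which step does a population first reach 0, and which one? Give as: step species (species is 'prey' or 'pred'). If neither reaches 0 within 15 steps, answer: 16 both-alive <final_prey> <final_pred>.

Step 1: prey: 44+8-15=37; pred: 12+5-2=15
Step 2: prey: 37+7-16=28; pred: 15+5-3=17
Step 3: prey: 28+5-14=19; pred: 17+4-3=18
Step 4: prey: 19+3-10=12; pred: 18+3-3=18
Step 5: prey: 12+2-6=8; pred: 18+2-3=17
Step 6: prey: 8+1-4=5; pred: 17+1-3=15
Step 7: prey: 5+1-2=4; pred: 15+0-3=12
Step 8: prey: 4+0-1=3; pred: 12+0-2=10
Step 9: prey: 3+0-0=3; pred: 10+0-2=8
Step 10: prey: 3+0-0=3; pred: 8+0-1=7
Step 11: prey: 3+0-0=3; pred: 7+0-1=6
Step 12: prey: 3+0-0=3; pred: 6+0-1=5
Step 13: prey: 3+0-0=3; pred: 5+0-1=4
Step 14: prey: 3+0-0=3; pred: 4+0-0=4
Steps 15-15: state stable at prey=3, pred=4 (no change)
No extinction within 15 steps

Answer: 16 both-alive 3 4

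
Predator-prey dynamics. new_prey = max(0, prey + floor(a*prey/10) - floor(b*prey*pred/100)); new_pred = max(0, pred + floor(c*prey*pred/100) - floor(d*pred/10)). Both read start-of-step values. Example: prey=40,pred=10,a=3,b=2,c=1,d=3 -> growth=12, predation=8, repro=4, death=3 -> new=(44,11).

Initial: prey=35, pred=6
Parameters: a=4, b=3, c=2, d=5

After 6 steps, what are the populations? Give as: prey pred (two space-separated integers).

Step 1: prey: 35+14-6=43; pred: 6+4-3=7
Step 2: prey: 43+17-9=51; pred: 7+6-3=10
Step 3: prey: 51+20-15=56; pred: 10+10-5=15
Step 4: prey: 56+22-25=53; pred: 15+16-7=24
Step 5: prey: 53+21-38=36; pred: 24+25-12=37
Step 6: prey: 36+14-39=11; pred: 37+26-18=45

Answer: 11 45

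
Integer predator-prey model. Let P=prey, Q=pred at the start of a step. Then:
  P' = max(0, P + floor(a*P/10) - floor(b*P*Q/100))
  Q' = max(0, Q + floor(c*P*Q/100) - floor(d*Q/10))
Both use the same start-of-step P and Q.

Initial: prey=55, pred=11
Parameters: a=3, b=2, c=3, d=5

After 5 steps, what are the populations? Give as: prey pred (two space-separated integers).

Step 1: prey: 55+16-12=59; pred: 11+18-5=24
Step 2: prey: 59+17-28=48; pred: 24+42-12=54
Step 3: prey: 48+14-51=11; pred: 54+77-27=104
Step 4: prey: 11+3-22=0; pred: 104+34-52=86
Step 5: prey: 0+0-0=0; pred: 86+0-43=43

Answer: 0 43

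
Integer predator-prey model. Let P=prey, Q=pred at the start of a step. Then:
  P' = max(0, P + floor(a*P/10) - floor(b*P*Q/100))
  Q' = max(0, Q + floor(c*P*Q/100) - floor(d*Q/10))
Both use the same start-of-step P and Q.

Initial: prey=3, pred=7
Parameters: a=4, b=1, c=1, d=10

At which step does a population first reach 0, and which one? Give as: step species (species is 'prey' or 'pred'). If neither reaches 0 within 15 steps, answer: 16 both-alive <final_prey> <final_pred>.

Answer: 1 pred

Derivation:
Step 1: prey: 3+1-0=4; pred: 7+0-7=0
First extinction: pred at step 1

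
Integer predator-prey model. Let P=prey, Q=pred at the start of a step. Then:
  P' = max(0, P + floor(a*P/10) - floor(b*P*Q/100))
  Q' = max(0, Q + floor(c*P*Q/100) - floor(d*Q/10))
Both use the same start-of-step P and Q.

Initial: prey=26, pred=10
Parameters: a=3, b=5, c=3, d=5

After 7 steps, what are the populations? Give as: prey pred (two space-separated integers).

Step 1: prey: 26+7-13=20; pred: 10+7-5=12
Step 2: prey: 20+6-12=14; pred: 12+7-6=13
Step 3: prey: 14+4-9=9; pred: 13+5-6=12
Step 4: prey: 9+2-5=6; pred: 12+3-6=9
Step 5: prey: 6+1-2=5; pred: 9+1-4=6
Step 6: prey: 5+1-1=5; pred: 6+0-3=3
Step 7: prey: 5+1-0=6; pred: 3+0-1=2

Answer: 6 2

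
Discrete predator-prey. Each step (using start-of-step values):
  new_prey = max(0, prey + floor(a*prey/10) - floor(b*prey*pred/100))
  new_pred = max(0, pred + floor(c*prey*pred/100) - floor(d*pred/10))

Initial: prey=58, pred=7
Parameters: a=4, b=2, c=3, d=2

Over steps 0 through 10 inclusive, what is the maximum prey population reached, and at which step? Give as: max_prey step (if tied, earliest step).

Answer: 76 2

Derivation:
Step 1: prey: 58+23-8=73; pred: 7+12-1=18
Step 2: prey: 73+29-26=76; pred: 18+39-3=54
Step 3: prey: 76+30-82=24; pred: 54+123-10=167
Step 4: prey: 24+9-80=0; pred: 167+120-33=254
Step 5: prey: 0+0-0=0; pred: 254+0-50=204
Step 6: prey: 0+0-0=0; pred: 204+0-40=164
Step 7: prey: 0+0-0=0; pred: 164+0-32=132
Step 8: prey: 0+0-0=0; pred: 132+0-26=106
Step 9: prey: 0+0-0=0; pred: 106+0-21=85
Step 10: prey: 0+0-0=0; pred: 85+0-17=68
Max prey = 76 at step 2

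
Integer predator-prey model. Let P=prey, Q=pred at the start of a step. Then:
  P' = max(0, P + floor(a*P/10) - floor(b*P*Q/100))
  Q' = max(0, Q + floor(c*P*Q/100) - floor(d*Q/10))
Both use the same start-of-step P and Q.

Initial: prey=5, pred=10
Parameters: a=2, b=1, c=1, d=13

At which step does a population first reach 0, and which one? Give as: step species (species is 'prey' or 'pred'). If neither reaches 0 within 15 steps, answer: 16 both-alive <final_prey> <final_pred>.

Step 1: prey: 5+1-0=6; pred: 10+0-13=0
First extinction: pred at step 1

Answer: 1 pred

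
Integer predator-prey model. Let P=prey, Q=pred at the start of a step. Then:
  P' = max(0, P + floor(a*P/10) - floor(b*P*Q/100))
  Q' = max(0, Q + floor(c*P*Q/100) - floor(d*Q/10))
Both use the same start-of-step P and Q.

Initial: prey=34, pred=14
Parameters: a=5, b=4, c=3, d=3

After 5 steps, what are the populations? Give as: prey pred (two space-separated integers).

Answer: 0 25

Derivation:
Step 1: prey: 34+17-19=32; pred: 14+14-4=24
Step 2: prey: 32+16-30=18; pred: 24+23-7=40
Step 3: prey: 18+9-28=0; pred: 40+21-12=49
Step 4: prey: 0+0-0=0; pred: 49+0-14=35
Step 5: prey: 0+0-0=0; pred: 35+0-10=25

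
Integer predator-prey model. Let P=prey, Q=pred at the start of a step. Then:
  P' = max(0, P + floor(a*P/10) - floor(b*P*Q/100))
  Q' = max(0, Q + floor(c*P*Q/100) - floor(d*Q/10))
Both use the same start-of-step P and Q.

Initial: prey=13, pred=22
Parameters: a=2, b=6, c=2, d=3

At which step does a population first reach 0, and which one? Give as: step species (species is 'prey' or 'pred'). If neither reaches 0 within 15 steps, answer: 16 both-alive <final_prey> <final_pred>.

Step 1: prey: 13+2-17=0; pred: 22+5-6=21
First extinction: prey at step 1

Answer: 1 prey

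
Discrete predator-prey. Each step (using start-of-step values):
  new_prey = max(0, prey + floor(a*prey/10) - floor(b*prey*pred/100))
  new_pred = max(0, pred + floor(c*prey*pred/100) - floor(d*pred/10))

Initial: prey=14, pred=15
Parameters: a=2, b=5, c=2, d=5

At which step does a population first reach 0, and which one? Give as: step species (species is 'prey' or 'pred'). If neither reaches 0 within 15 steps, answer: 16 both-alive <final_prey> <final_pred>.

Step 1: prey: 14+2-10=6; pred: 15+4-7=12
Step 2: prey: 6+1-3=4; pred: 12+1-6=7
Step 3: prey: 4+0-1=3; pred: 7+0-3=4
Step 4: prey: 3+0-0=3; pred: 4+0-2=2
Step 5: prey: 3+0-0=3; pred: 2+0-1=1
Step 6: prey: 3+0-0=3; pred: 1+0-0=1
Steps 7-15: state stable at prey=3, pred=1 (no change)
No extinction within 15 steps

Answer: 16 both-alive 3 1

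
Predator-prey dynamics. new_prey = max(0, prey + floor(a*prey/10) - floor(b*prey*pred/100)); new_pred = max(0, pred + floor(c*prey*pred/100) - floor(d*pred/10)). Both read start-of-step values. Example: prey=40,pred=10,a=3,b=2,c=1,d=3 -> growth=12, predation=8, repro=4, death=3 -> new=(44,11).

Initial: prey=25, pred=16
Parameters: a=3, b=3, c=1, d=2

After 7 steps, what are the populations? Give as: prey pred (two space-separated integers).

Step 1: prey: 25+7-12=20; pred: 16+4-3=17
Step 2: prey: 20+6-10=16; pred: 17+3-3=17
Step 3: prey: 16+4-8=12; pred: 17+2-3=16
Step 4: prey: 12+3-5=10; pred: 16+1-3=14
Step 5: prey: 10+3-4=9; pred: 14+1-2=13
Step 6: prey: 9+2-3=8; pred: 13+1-2=12
Step 7: prey: 8+2-2=8; pred: 12+0-2=10

Answer: 8 10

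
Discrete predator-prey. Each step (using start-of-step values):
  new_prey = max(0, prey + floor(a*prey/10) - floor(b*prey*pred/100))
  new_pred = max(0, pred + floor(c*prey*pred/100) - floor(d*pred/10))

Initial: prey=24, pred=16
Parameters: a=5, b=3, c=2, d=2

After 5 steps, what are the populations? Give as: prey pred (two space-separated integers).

Step 1: prey: 24+12-11=25; pred: 16+7-3=20
Step 2: prey: 25+12-15=22; pred: 20+10-4=26
Step 3: prey: 22+11-17=16; pred: 26+11-5=32
Step 4: prey: 16+8-15=9; pred: 32+10-6=36
Step 5: prey: 9+4-9=4; pred: 36+6-7=35

Answer: 4 35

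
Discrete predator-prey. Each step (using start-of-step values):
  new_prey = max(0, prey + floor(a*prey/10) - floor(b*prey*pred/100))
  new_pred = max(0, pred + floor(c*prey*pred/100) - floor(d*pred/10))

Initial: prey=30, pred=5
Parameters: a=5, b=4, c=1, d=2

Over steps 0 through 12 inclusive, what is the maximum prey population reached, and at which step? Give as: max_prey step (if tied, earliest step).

Step 1: prey: 30+15-6=39; pred: 5+1-1=5
Step 2: prey: 39+19-7=51; pred: 5+1-1=5
Step 3: prey: 51+25-10=66; pred: 5+2-1=6
Step 4: prey: 66+33-15=84; pred: 6+3-1=8
Step 5: prey: 84+42-26=100; pred: 8+6-1=13
Step 6: prey: 100+50-52=98; pred: 13+13-2=24
Step 7: prey: 98+49-94=53; pred: 24+23-4=43
Step 8: prey: 53+26-91=0; pred: 43+22-8=57
Step 9: prey: 0+0-0=0; pred: 57+0-11=46
Step 10: prey: 0+0-0=0; pred: 46+0-9=37
Step 11: prey: 0+0-0=0; pred: 37+0-7=30
Step 12: prey: 0+0-0=0; pred: 30+0-6=24
Max prey = 100 at step 5

Answer: 100 5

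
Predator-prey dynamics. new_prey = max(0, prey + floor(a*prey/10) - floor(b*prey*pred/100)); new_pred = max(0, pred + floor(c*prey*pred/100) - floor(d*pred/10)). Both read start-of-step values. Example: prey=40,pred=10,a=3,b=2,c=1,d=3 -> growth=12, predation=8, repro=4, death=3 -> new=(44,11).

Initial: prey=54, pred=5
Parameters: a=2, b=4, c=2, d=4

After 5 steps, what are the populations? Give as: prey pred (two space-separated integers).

Step 1: prey: 54+10-10=54; pred: 5+5-2=8
Step 2: prey: 54+10-17=47; pred: 8+8-3=13
Step 3: prey: 47+9-24=32; pred: 13+12-5=20
Step 4: prey: 32+6-25=13; pred: 20+12-8=24
Step 5: prey: 13+2-12=3; pred: 24+6-9=21

Answer: 3 21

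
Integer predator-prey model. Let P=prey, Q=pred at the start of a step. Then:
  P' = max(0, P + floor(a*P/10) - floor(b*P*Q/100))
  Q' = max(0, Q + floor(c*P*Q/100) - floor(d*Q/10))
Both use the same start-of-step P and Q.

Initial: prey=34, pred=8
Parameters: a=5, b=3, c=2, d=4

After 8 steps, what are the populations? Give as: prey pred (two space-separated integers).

Answer: 0 20

Derivation:
Step 1: prey: 34+17-8=43; pred: 8+5-3=10
Step 2: prey: 43+21-12=52; pred: 10+8-4=14
Step 3: prey: 52+26-21=57; pred: 14+14-5=23
Step 4: prey: 57+28-39=46; pred: 23+26-9=40
Step 5: prey: 46+23-55=14; pred: 40+36-16=60
Step 6: prey: 14+7-25=0; pred: 60+16-24=52
Step 7: prey: 0+0-0=0; pred: 52+0-20=32
Step 8: prey: 0+0-0=0; pred: 32+0-12=20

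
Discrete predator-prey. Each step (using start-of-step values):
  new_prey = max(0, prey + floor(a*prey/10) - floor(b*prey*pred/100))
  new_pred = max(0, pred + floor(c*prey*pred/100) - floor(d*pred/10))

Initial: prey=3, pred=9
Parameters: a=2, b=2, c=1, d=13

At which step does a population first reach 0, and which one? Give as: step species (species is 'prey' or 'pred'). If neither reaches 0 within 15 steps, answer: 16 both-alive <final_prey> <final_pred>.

Step 1: prey: 3+0-0=3; pred: 9+0-11=0
First extinction: pred at step 1

Answer: 1 pred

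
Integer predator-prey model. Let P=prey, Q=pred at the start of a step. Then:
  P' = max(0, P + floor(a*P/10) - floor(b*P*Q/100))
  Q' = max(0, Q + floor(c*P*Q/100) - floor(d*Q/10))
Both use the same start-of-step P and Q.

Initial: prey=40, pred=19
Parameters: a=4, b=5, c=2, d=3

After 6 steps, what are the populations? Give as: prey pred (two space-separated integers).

Answer: 0 9

Derivation:
Step 1: prey: 40+16-38=18; pred: 19+15-5=29
Step 2: prey: 18+7-26=0; pred: 29+10-8=31
Step 3: prey: 0+0-0=0; pred: 31+0-9=22
Step 4: prey: 0+0-0=0; pred: 22+0-6=16
Step 5: prey: 0+0-0=0; pred: 16+0-4=12
Step 6: prey: 0+0-0=0; pred: 12+0-3=9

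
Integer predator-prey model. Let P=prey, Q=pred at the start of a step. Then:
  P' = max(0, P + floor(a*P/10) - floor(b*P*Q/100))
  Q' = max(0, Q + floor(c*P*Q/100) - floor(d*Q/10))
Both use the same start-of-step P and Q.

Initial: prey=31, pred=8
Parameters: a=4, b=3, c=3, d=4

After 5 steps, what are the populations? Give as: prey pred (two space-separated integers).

Step 1: prey: 31+12-7=36; pred: 8+7-3=12
Step 2: prey: 36+14-12=38; pred: 12+12-4=20
Step 3: prey: 38+15-22=31; pred: 20+22-8=34
Step 4: prey: 31+12-31=12; pred: 34+31-13=52
Step 5: prey: 12+4-18=0; pred: 52+18-20=50

Answer: 0 50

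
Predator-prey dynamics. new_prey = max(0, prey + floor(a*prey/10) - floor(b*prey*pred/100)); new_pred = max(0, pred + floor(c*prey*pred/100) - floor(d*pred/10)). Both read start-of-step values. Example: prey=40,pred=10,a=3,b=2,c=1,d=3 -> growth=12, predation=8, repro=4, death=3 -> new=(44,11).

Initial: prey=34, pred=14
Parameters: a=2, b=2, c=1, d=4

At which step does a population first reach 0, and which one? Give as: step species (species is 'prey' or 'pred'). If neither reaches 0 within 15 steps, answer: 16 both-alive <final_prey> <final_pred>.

Step 1: prey: 34+6-9=31; pred: 14+4-5=13
Step 2: prey: 31+6-8=29; pred: 13+4-5=12
Step 3: prey: 29+5-6=28; pred: 12+3-4=11
Step 4: prey: 28+5-6=27; pred: 11+3-4=10
Step 5: prey: 27+5-5=27; pred: 10+2-4=8
Step 6: prey: 27+5-4=28; pred: 8+2-3=7
Step 7: prey: 28+5-3=30; pred: 7+1-2=6
Step 8: prey: 30+6-3=33; pred: 6+1-2=5
Step 9: prey: 33+6-3=36; pred: 5+1-2=4
Step 10: prey: 36+7-2=41; pred: 4+1-1=4
Step 11: prey: 41+8-3=46; pred: 4+1-1=4
Step 12: prey: 46+9-3=52; pred: 4+1-1=4
Step 13: prey: 52+10-4=58; pred: 4+2-1=5
Step 14: prey: 58+11-5=64; pred: 5+2-2=5
Step 15: prey: 64+12-6=70; pred: 5+3-2=6
No extinction within 15 steps

Answer: 16 both-alive 70 6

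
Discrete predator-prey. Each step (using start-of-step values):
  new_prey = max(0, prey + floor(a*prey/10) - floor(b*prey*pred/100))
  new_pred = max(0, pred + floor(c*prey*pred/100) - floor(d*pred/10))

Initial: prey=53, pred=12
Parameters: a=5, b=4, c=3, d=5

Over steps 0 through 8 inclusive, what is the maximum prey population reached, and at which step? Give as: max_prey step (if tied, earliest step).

Step 1: prey: 53+26-25=54; pred: 12+19-6=25
Step 2: prey: 54+27-54=27; pred: 25+40-12=53
Step 3: prey: 27+13-57=0; pred: 53+42-26=69
Step 4: prey: 0+0-0=0; pred: 69+0-34=35
Step 5: prey: 0+0-0=0; pred: 35+0-17=18
Step 6: prey: 0+0-0=0; pred: 18+0-9=9
Step 7: prey: 0+0-0=0; pred: 9+0-4=5
Step 8: prey: 0+0-0=0; pred: 5+0-2=3
Max prey = 54 at step 1

Answer: 54 1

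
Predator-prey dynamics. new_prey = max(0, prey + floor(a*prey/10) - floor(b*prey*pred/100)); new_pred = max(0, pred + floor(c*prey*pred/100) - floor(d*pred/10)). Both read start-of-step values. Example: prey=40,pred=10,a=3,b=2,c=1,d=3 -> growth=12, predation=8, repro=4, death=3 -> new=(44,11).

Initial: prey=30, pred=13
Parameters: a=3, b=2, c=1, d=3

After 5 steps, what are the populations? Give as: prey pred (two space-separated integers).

Answer: 33 14

Derivation:
Step 1: prey: 30+9-7=32; pred: 13+3-3=13
Step 2: prey: 32+9-8=33; pred: 13+4-3=14
Step 3: prey: 33+9-9=33; pred: 14+4-4=14
Step 4: prey: 33+9-9=33; pred: 14+4-4=14
Step 5: prey: 33+9-9=33; pred: 14+4-4=14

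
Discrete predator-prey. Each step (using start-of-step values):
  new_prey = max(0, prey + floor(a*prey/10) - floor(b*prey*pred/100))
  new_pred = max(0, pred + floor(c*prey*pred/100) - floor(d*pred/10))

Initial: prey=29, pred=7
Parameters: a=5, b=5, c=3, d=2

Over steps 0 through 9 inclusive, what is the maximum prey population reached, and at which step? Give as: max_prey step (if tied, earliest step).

Answer: 33 1

Derivation:
Step 1: prey: 29+14-10=33; pred: 7+6-1=12
Step 2: prey: 33+16-19=30; pred: 12+11-2=21
Step 3: prey: 30+15-31=14; pred: 21+18-4=35
Step 4: prey: 14+7-24=0; pred: 35+14-7=42
Step 5: prey: 0+0-0=0; pred: 42+0-8=34
Step 6: prey: 0+0-0=0; pred: 34+0-6=28
Step 7: prey: 0+0-0=0; pred: 28+0-5=23
Step 8: prey: 0+0-0=0; pred: 23+0-4=19
Step 9: prey: 0+0-0=0; pred: 19+0-3=16
Max prey = 33 at step 1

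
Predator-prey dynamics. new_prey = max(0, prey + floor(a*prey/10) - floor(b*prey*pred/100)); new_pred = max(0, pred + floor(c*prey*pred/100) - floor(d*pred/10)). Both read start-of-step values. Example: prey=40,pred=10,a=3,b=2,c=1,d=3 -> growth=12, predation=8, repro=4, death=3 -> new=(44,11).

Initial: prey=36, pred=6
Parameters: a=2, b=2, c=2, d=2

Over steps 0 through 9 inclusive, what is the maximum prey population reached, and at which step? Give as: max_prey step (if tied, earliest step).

Step 1: prey: 36+7-4=39; pred: 6+4-1=9
Step 2: prey: 39+7-7=39; pred: 9+7-1=15
Step 3: prey: 39+7-11=35; pred: 15+11-3=23
Step 4: prey: 35+7-16=26; pred: 23+16-4=35
Step 5: prey: 26+5-18=13; pred: 35+18-7=46
Step 6: prey: 13+2-11=4; pred: 46+11-9=48
Step 7: prey: 4+0-3=1; pred: 48+3-9=42
Step 8: prey: 1+0-0=1; pred: 42+0-8=34
Step 9: prey: 1+0-0=1; pred: 34+0-6=28
Max prey = 39 at step 1

Answer: 39 1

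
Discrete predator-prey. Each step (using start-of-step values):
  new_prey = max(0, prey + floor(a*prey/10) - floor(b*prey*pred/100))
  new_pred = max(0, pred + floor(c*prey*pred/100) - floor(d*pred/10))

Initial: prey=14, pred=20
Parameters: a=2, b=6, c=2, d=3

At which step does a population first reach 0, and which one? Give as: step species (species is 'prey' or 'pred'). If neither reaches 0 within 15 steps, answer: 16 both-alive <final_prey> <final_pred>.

Answer: 1 prey

Derivation:
Step 1: prey: 14+2-16=0; pred: 20+5-6=19
First extinction: prey at step 1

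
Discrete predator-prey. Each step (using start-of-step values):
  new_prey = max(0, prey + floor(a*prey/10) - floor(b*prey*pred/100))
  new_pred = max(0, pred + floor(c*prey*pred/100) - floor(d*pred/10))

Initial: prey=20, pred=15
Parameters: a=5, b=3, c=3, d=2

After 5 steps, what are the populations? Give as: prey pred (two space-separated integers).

Step 1: prey: 20+10-9=21; pred: 15+9-3=21
Step 2: prey: 21+10-13=18; pred: 21+13-4=30
Step 3: prey: 18+9-16=11; pred: 30+16-6=40
Step 4: prey: 11+5-13=3; pred: 40+13-8=45
Step 5: prey: 3+1-4=0; pred: 45+4-9=40

Answer: 0 40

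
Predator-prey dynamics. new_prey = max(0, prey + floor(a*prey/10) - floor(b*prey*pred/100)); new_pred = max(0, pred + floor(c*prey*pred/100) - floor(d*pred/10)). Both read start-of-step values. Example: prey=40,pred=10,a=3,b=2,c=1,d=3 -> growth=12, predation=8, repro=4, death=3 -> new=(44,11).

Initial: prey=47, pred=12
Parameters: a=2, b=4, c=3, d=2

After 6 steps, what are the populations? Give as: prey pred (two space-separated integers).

Answer: 0 24

Derivation:
Step 1: prey: 47+9-22=34; pred: 12+16-2=26
Step 2: prey: 34+6-35=5; pred: 26+26-5=47
Step 3: prey: 5+1-9=0; pred: 47+7-9=45
Step 4: prey: 0+0-0=0; pred: 45+0-9=36
Step 5: prey: 0+0-0=0; pred: 36+0-7=29
Step 6: prey: 0+0-0=0; pred: 29+0-5=24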